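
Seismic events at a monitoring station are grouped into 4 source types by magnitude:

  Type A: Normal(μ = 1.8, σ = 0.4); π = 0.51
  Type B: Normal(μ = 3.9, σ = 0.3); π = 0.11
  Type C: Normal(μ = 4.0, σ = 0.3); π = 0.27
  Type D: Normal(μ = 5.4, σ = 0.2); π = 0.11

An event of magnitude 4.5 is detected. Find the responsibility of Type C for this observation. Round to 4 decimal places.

Apply Bayes' rule: the posterior for each component is proportional to its prior times its likelihood at x.
Component likelihoods at x = 4.5:
  f_A = (1/(0.4·√(2π)))·exp(−(4.5−1.8)²/(2·0.4²)) = 0.997356·exp(-22.78125) = 1.27373e-10
  f_B = (1/(0.3·√(2π)))·exp(−(4.5−3.9)²/(2·0.3²)) = 1.329808·exp(-2.00000) = 0.17997
  f_C = (1/(0.3·√(2π)))·exp(−(4.5−4.0)²/(2·0.3²)) = 1.329808·exp(-1.38889) = 0.33159
  f_D = (1/(0.2·√(2π)))·exp(−(4.5−5.4)²/(2·0.2²)) = 1.994711·exp(-10.12500) = 7.99187e-05
Prior × likelihood for each component:
  π_A·f_A = 0.51 × 1.27373e-10 = 6.49605e-11
  π_B·f_B = 0.11 × 0.17997 = 0.0197967
  π_C·f_C = 0.27 × 0.33159 = 0.0895294
  π_D·f_D = 0.11 × 7.99187e-05 = 8.79106e-06
Denominator: 6.49605e-11 + 0.0197967 + 0.0895294 + 8.79106e-06 = 0.109335
P(Type C | 4.5) ≈ 0.8189

0.8189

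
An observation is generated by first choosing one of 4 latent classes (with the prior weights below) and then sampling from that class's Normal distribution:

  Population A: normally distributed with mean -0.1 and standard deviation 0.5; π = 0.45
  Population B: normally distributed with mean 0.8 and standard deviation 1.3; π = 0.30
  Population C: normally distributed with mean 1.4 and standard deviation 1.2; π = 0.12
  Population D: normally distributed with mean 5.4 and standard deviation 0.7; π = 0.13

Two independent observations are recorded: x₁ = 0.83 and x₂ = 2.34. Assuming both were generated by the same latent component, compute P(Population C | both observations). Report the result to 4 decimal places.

The responsibility of component k is w_k f_k(x) divided by Σ_j w_j f_j(x).
Since both observations come from the same component, the likelihood for component k is f_k(x₁)·f_k(x₂).
  f_A = [0.141481] × [5.37909e-06] = 7.61038e-07
  f_B = [0.306797] × [0.152139] = 0.0466758
  f_C = [0.296985] × [0.244616] = 0.0726474
  f_D = [3.16599e-10] × [4.03888e-05] = 1.2787e-14
Multiply by the mixture weights:
  w_A·f_A = 0.45 × 7.61038e-07 = 3.42467e-07
  w_B·f_B = 0.30 × 0.0466758 = 0.0140028
  w_C·f_C = 0.12 × 0.0726474 = 0.00871768
  w_D·f_D = 0.13 × 1.2787e-14 = 1.66232e-15
Denominator: 3.42467e-07 + 0.0140028 + 0.00871768 + 1.66232e-15 = 0.0227208
P(Population C | x₁,x₂) = 0.00871768 / 0.0227208 ≈ 0.3837

0.3837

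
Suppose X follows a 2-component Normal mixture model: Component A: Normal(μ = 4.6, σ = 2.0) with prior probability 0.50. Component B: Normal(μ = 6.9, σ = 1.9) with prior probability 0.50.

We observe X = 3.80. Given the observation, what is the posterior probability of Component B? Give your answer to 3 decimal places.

The responsibility of component k is π_k f_k(x) divided by Σ_j π_j f_j(x).
Evaluate each component's likelihood at the observed value:
  f_A = 0.184135
  f_B = 0.0554753
Multiply by the mixture weights:
  π_A·f_A = 0.50 × 0.184135 = 0.0920675
  π_B·f_B = 0.50 × 0.0554753 = 0.0277377
Normaliser: 0.0920675 + 0.0277377 = 0.119805
Responsibility of Component B: 0.0277377 / 0.119805 ≈ 0.232

0.232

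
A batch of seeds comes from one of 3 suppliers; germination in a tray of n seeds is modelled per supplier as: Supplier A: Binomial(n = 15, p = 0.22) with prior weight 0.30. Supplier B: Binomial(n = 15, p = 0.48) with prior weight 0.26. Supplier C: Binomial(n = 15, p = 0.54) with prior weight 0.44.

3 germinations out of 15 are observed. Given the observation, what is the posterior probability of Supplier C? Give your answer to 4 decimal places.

0.0347

Posterior ∝ prior × likelihood, so P(k | x) ∝ π_k f_k(x); normalise over all components.
Evaluate each component's likelihood at the observed value:
  f_A = C(15,3)·0.22^3·0.78^12 = 455·0.010648·0.0507149 = 0.245705
  f_B = C(15,3)·0.48^3·0.52^12 = 455·0.110592·0.000390877 = 0.0196687
  f_C = C(15,3)·0.54^3·0.46^12 = 455·0.157464·8.97623e-05 = 0.00643112
Weight by the priors:
  π_A·f_A = 0.30 × 0.245705 = 0.0737116
  π_B·f_B = 0.26 × 0.0196687 = 0.00511386
  π_C·f_C = 0.44 × 0.00643112 = 0.00282969
Normaliser: 0.0737116 + 0.00511386 + 0.00282969 = 0.0816552
So the posterior for Supplier C is 0.00282969 / 0.0816552 ≈ 0.0347.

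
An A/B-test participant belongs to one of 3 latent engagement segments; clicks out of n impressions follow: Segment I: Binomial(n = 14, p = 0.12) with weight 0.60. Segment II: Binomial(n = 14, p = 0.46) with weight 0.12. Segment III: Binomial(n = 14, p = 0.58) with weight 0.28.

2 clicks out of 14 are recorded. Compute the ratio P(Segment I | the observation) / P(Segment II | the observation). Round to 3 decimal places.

119.367

Since P(k|x) ∝ π_k f_k(x), the posterior odds are π_i f_i(x) / (π_j f_j(x)).
Component likelihoods at x = 2 clicks out of 14:
  p_I = 0.282615
  p_II = 0.0118381
  p_III = 0.000922335
Posterior odds = (π_I·p_I) / (π_II·p_II) = (0.60·0.282615) / (0.12·0.0118381) = 0.169569 / 0.00142057 ≈ 119.367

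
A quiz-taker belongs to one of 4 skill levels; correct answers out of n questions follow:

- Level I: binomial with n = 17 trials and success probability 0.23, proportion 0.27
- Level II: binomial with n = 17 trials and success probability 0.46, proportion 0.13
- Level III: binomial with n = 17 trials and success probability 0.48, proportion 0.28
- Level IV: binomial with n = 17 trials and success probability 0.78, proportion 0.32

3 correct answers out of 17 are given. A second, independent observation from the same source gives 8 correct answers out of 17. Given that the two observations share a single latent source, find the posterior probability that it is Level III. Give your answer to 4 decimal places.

Posterior ∝ prior × likelihood, so P(k | x) ∝ w_k f_k(x); normalise over all components.
Since both observations come from the same component, the likelihood for component k is f_k(x₁)·f_k(x₂).
  p_I = [0.21309] × [0.0181144] = 0.00386
  p_II = [0.0118657] × [0.190279] = 0.00225781
  p_III = [0.00794839] × [0.190434] = 0.00151365
  p_IV = [2.00775e-07] × [0.00402111] = 8.07339e-10
Multiply by the mixture weights:
  w_I·p_I = 0.27 × 0.00386 = 0.0010422
  w_II·p_II = 0.13 × 0.00225781 = 0.000293515
  w_III·p_III = 0.28 × 0.00151365 = 0.000423821
  w_IV·p_IV = 0.32 × 8.07339e-10 = 2.58349e-10
Denominator: 0.0010422 + 0.000293515 + 0.000423821 + 2.58349e-10 = 0.00175953
Responsibility of Level III: 0.000423821 / 0.00175953 ≈ 0.2409

0.2409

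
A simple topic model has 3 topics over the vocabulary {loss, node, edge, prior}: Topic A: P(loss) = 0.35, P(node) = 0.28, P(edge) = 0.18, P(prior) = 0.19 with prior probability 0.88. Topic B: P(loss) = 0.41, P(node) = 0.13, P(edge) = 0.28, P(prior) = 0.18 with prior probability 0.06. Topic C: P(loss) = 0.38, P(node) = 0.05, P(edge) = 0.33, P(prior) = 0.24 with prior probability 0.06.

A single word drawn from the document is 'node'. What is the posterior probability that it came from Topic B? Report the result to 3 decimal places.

Apply Bayes' rule: the posterior for each component is proportional to its prior times its likelihood at x.
Evaluate each component's likelihood at the observed value:
  L_A = 0.28
  L_B = 0.13
  L_C = 0.05
Unnormalised posteriors:
  w_A·L_A = 0.88 × 0.28 = 0.2464
  w_B·L_B = 0.06 × 0.13 = 0.0078
  w_C·L_C = 0.06 × 0.05 = 0.003
Sum: 0.2464 + 0.0078 + 0.003 = 0.2572
P(Topic B | data) = 0.0078 / 0.2572 ≈ 0.030

0.030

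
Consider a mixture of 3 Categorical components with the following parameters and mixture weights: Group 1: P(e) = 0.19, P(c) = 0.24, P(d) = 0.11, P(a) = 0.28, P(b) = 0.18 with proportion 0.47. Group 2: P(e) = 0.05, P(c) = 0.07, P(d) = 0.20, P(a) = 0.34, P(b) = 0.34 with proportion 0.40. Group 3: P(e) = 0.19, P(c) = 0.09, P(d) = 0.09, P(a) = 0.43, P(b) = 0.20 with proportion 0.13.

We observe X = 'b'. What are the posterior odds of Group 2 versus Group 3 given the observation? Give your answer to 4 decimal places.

5.2308

Only the two components matter; the odds are (P(Z=i) f_i(x)) / (P(Z=j) f_j(x)).
Categorical probabilities:
  L_1 = P(b | comp) = 0.18
  L_2 = P(b | comp) = 0.34
  L_3 = P(b | comp) = 0.20
Odds = (0.40/0.13) × (0.34/0.2) = 3.07692 × 1.7 ≈ 5.2308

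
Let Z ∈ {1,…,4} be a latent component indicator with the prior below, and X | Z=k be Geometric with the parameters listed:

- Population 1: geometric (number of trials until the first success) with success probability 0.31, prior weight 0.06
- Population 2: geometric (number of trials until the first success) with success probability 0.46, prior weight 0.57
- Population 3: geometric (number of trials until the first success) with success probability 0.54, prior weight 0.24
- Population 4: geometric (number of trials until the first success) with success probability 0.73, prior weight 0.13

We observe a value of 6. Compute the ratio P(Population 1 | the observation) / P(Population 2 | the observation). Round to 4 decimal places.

0.2416

Since P(k|x) ∝ w_k f_k(x), the posterior odds are w_i f_i(x) / (w_j f_j(x)).
Evaluate each component's likelihood at the observed value:
  L_1 = 0.31·(1−0.31)^5 = 0.31·0.156403 = 0.048485
  L_2 = 0.46·(1−0.46)^5 = 0.46·0.0459165 = 0.0211216
  L_3 = 0.54·(1−0.54)^5 = 0.54·0.0205963 = 0.011122
  L_4 = 0.73·(1−0.73)^5 = 0.73·0.00143489 = 0.00104747
Odds = (0.06/0.57) × (0.048485/0.0211216) = 0.105263 × 2.29552 ≈ 0.2416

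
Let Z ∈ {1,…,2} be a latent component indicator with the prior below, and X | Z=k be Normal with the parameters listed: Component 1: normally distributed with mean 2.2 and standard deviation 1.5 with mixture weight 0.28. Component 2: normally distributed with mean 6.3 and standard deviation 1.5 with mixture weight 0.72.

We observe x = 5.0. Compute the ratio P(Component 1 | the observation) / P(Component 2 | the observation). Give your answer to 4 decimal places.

0.0991

The posterior odds equal the prior odds times the likelihood ratio: (P(Z=i)/P(Z=j))·(f_i(x)/f_j(x)).
Component likelihoods at x = 5.0:
  p_1 = 0.0465781
  p_2 = 0.182691
Odds = (0.28/0.72) × (0.0465781/0.182691) = 0.388889 × 0.254955 ≈ 0.0991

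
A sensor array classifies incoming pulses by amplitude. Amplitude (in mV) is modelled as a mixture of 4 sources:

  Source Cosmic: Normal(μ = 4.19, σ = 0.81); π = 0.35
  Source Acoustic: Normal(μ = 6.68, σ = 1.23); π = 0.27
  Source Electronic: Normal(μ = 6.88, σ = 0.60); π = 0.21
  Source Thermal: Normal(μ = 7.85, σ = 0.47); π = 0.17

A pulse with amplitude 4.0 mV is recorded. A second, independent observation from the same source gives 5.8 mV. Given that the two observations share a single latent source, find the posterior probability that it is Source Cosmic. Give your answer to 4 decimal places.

By Bayes' theorem, P(k | x) = π_k f_k(x) / Σ_j π_j f_j(x).
Since both observations come from the same component, the likelihood for component k is f_k(x₁)·f_k(x₂).
  L_Cosmic = [0.479156] × [0.0683166] = 0.0327343
  L_Acoustic = [0.0302073] × [0.251105] = 0.00758519
  L_Electronic = [6.60217e-06] × [0.131584] = 8.68737e-07
  L_Thermal = [2.28099e-15] × [6.27634e-05] = 1.43163e-19
Prior × likelihood for each component:
  π_Cosmic·L_Cosmic = 0.35 × 0.0327343 = 0.011457
  π_Acoustic·L_Acoustic = 0.27 × 0.00758519 = 0.002048
  π_Electronic·L_Electronic = 0.21 × 8.68737e-07 = 1.82435e-07
  π_Thermal·L_Thermal = 0.17 × 1.43163e-19 = 2.43377e-20
Evidence: 0.011457 + 0.002048 + 1.82435e-07 + 2.43377e-20 = 0.0135052
P(Source Cosmic | x₁,x₂) ≈ 0.8483

0.8483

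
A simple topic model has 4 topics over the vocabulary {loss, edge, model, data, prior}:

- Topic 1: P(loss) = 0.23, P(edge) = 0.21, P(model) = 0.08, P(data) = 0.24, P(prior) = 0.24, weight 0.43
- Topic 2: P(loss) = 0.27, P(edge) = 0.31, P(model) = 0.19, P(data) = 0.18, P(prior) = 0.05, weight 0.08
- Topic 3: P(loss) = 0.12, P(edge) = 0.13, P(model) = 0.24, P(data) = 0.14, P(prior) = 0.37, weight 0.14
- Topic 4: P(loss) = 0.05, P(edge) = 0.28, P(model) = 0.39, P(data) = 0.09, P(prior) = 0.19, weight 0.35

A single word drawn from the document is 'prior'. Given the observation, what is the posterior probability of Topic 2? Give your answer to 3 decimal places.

0.018

P(component k | x) = w_k·f_k(x) / marginal(x), where marginal(x) = Σ_j w_j·f_j(x).
Component likelihoods at x = 'prior':
  p_1 = P(prior | comp) = 0.24
  p_2 = P(prior | comp) = 0.05
  p_3 = P(prior | comp) = 0.37
  p_4 = P(prior | comp) = 0.19
Unnormalised posteriors:
  w_1·p_1 = 0.43 × 0.24 = 0.1032
  w_2·p_2 = 0.08 × 0.05 = 0.004
  w_3·p_3 = 0.14 × 0.37 = 0.0518
  w_4·p_4 = 0.35 × 0.19 = 0.0665
Denominator: 0.1032 + 0.004 + 0.0518 + 0.0665 = 0.2255
P(Topic 2 | x) = 0.004 / 0.2255 ≈ 0.018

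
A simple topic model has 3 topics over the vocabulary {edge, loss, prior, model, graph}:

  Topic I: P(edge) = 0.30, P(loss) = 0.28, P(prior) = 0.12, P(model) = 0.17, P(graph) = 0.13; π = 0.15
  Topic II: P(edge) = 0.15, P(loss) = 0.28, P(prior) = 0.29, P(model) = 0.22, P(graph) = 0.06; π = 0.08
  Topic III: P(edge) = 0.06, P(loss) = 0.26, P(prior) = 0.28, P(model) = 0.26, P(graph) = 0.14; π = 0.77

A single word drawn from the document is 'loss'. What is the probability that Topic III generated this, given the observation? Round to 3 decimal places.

Apply Bayes' rule: the posterior for each component is proportional to its prior times its likelihood at x.
Component likelihoods at x = 'loss':
  p_I = 0.28
  p_II = 0.28
  p_III = 0.26
Multiply by the mixture weights:
  π_I·p_I = 0.15 × 0.28 = 0.042
  π_II·p_II = 0.08 × 0.28 = 0.0224
  π_III·p_III = 0.77 × 0.26 = 0.2002
Denominator: 0.042 + 0.0224 + 0.2002 = 0.2646
P(Topic III | x) = 0.2002 / 0.2646 ≈ 0.757

0.757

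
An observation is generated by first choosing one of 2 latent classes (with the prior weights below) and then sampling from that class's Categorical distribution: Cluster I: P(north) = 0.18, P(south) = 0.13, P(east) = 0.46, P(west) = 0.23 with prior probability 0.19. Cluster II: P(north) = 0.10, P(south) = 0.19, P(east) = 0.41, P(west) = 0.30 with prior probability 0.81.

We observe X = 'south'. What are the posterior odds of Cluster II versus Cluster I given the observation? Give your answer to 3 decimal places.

6.231

Posterior odds = (P(Z=i) f_i(x)) / (P(Z=j) f_j(x)); the normalising sum cancels.
Evaluate each component's likelihood at the observed value:
  f_I = 0.13
  f_II = 0.19
Odds = (0.81/0.19) × (0.19/0.13) = 4.26316 × 1.46154 ≈ 6.231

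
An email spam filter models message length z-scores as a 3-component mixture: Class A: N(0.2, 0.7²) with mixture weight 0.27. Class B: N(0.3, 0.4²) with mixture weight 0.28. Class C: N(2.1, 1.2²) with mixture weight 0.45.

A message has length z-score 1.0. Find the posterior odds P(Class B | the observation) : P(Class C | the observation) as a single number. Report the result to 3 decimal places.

Since P(k|x) ∝ π_k f_k(x), the posterior odds are π_i f_i(x) / (π_j f_j(x)).
Normal densities:
  L_A = 0.296614
  L_B = 0.215693
  L_C = 0.218406
Odds = (0.28/0.45) × (0.215693/0.218406) = 0.622222 × 0.987579 ≈ 0.614

0.614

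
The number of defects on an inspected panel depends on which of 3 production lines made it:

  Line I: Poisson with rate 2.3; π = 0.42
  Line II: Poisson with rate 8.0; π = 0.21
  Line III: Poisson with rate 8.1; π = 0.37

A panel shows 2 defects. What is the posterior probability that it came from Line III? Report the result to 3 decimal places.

By Bayes' theorem, P(k | x) = P(Z=k) f_k(x) / Σ_j P(Z=j) f_j(x).
Evaluate each component's likelihood at the observed value:
  p_I = 0.265185
  p_II = 0.0107348
  p_III = 0.0099576
Multiply by the mixture weights:
  P(Z=I)·p_I = 0.42 × 0.265185 = 0.111378
  P(Z=II)·p_II = 0.21 × 0.0107348 = 0.00225431
  P(Z=III)·p_III = 0.37 × 0.0099576 = 0.00368431
Marginal: 0.111378 + 0.00225431 + 0.00368431 = 0.117316
Responsibility of Line III: 0.00368431 / 0.117316 ≈ 0.031

0.031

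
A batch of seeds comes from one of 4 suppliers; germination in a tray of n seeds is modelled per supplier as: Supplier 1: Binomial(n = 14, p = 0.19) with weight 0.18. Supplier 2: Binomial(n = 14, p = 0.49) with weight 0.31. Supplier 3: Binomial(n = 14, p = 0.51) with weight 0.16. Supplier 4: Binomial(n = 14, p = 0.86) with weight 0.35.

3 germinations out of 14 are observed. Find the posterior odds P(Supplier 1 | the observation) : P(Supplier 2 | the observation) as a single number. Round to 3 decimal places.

Only the two components matter; the odds are (π_i f_i(x)) / (π_j f_j(x)).
Component likelihoods at x = 3 germinations out of 14:
  f_1 = C(14,3)·0.19^3·0.81^11 = 364·0.006859·0.0984771 = 0.245865
  f_2 = C(14,3)·0.49^3·0.51^11 = 364·0.117649·0.000607116 = 0.0259993
  f_3 = C(14,3)·0.51^3·0.49^11 = 364·0.132651·0.000390982 = 0.0188786
  f_4 = C(14,3)·0.86^3·0.14^11 = 364·0.636056·4.04957e-10 = 9.37573e-08
Odds = (0.18/0.31) × (0.245865/0.0259993) = 0.580645 × 9.45662 ≈ 5.491

5.491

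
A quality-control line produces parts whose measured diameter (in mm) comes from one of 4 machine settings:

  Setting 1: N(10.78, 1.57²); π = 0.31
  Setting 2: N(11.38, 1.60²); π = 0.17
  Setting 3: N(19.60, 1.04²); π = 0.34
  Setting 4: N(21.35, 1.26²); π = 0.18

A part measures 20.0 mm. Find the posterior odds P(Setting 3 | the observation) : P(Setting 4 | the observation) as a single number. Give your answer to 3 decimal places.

Since P(k|x) ∝ P(Z=k) f_k(x), the posterior odds are P(Z=i) f_i(x) / (P(Z=j) f_j(x)).
Component likelihoods at x = 20.0 mm:
  L_1 = 8.24386e-09
  L_2 = 1.24182e-07
  L_3 = 0.35625
  L_4 = 0.178346
Odds = (0.34/0.18) × (0.35625/0.178346) = 1.88889 × 1.99752 ≈ 3.773

3.773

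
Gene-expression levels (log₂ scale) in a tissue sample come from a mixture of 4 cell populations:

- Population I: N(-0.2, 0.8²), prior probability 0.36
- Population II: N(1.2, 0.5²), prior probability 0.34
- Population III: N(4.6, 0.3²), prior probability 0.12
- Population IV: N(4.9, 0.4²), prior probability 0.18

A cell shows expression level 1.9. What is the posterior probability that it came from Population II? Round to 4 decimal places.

By Bayes' theorem, P(k | x) = w_k f_k(x) / Σ_j w_j f_j(x).
Normal densities:
  L_I = 0.0159052
  L_II = 0.299455
  L_III = 3.42659e-18
  L_IV = 6.0858e-13
Prior × likelihood for each component:
  w_I·L_I = 0.36 × 0.0159052 = 0.00572588
  w_II·L_II = 0.34 × 0.299455 = 0.101815
  w_III·L_III = 0.12 × 3.42659e-18 = 4.11191e-19
  w_IV·L_IV = 0.18 × 6.0858e-13 = 1.09544e-13
Normaliser: 0.00572588 + 0.101815 + 4.11191e-19 + 1.09544e-13 = 0.107541
P(Population II | 1.9) = 0.101815 / 0.107541 ≈ 0.9468

0.9468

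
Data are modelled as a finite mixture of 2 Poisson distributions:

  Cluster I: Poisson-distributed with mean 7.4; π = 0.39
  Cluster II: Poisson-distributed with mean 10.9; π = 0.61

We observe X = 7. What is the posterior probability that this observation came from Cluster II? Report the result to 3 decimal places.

0.415

Apply Bayes' rule: the posterior for each component is proportional to its prior times its likelihood at x.
Poisson probabilities:
  p_I = e^(−7.4)·7.4^7/7! = 0.147371
  p_II = e^(−10.9)·10.9^7/7! = 0.0669492
Prior × likelihood for each component:
  w_I·p_I = 0.39 × 0.147371 = 0.0574747
  w_II·p_II = 0.61 × 0.0669492 = 0.040839
Sum: 0.0574747 + 0.040839 = 0.0983137
P(Cluster II | the observation) = 0.040839 / 0.0983137 ≈ 0.415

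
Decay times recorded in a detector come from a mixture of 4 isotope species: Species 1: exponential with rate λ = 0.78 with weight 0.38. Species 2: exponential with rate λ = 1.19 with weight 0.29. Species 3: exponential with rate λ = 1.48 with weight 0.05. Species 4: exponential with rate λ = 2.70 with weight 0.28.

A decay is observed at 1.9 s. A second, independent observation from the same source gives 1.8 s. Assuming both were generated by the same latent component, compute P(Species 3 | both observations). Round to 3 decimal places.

0.025

By Bayes' theorem, P(k | x) = π_k f_k(x) / Σ_j π_j f_j(x).
Since both observations come from the same component, the likelihood for component k is f_k(x₁)·f_k(x₂).
  L_1 = [0.78·e^(−0.78·1.9) = 0.78·e^(−1.4820) = 0.177203] × [0.191578] = 0.0339481
  L_2 = [1.19·e^(−1.19·1.9) = 1.19·e^(−2.2610) = 0.124053] × [0.13973] = 0.0173339
  L_3 = [1.48·e^(−1.48·1.9) = 1.48·e^(−2.8120) = 0.0889254] × [0.10311] = 0.0091691
  L_4 = [2.70·e^(−2.70·1.9) = 2.70·e^(−5.1300) = 0.0159747] × [0.0209263] = 0.000334292
Weight by the priors:
  π_1·L_1 = 0.38 × 0.0339481 = 0.0129003
  π_2·L_2 = 0.29 × 0.0173339 = 0.00502682
  π_3·L_3 = 0.05 × 0.0091691 = 0.000458455
  π_4·L_4 = 0.28 × 0.000334292 = 9.36017e-05
Sum: 0.0129003 + 0.00502682 + 0.000458455 + 9.36017e-05 = 0.0184792
P(Species 3 | x) ≈ 0.025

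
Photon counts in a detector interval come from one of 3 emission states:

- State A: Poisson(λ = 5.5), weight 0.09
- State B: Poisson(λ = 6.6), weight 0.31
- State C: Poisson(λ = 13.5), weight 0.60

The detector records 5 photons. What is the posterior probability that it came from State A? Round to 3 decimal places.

P(component k | x) = π_k·f_k(x) / marginal(x), where marginal(x) = Σ_j π_j·f_j(x).
Evaluate each component's likelihood at the observed value:
  f_A = e^(−5.5)·5.5^5/5! = 0.171401
  f_B = e^(−6.6)·6.6^5/5! = 0.141969
  f_C = e^(−13.5)·13.5^5/5! = 0.00512286
Unnormalised posteriors:
  π_A·f_A = 0.09 × 0.171401 = 0.0154261
  π_B·f_B = 0.31 × 0.141969 = 0.0440105
  π_C·f_C = 0.60 × 0.00512286 = 0.00307371
Sum: 0.0154261 + 0.0440105 + 0.00307371 = 0.0625103
Responsibility of State A: 0.0154261 / 0.0625103 ≈ 0.247

0.247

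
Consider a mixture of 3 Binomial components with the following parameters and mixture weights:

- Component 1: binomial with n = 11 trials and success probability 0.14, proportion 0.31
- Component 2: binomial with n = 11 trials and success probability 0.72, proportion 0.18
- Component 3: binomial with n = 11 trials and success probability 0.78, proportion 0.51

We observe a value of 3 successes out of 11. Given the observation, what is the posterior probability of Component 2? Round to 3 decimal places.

Apply Bayes' rule: the posterior for each component is proportional to its prior times its likelihood at x.
Evaluate each component's likelihood at the observed value:
  L_1 = C(11,3)·0.14^3·0.86^8 = 165·0.002744·0.299218 = 0.135474
  L_2 = C(11,3)·0.72^3·0.28^8 = 165·0.373248·3.77802e-05 = 0.00232673
  L_3 = C(11,3)·0.78^3·0.22^8 = 165·0.474552·5.48759e-06 = 0.000429684
Weight by the priors:
  P(Z=1)·L_1 = 0.31 × 0.135474 = 0.0419969
  P(Z=2)·L_2 = 0.18 × 0.00232673 = 0.000418811
  P(Z=3)·L_3 = 0.51 × 0.000429684 = 0.000219139
Denominator: 0.0419969 + 0.000418811 + 0.000219139 = 0.0426349
P(Component 2 | data) ≈ 0.010

0.010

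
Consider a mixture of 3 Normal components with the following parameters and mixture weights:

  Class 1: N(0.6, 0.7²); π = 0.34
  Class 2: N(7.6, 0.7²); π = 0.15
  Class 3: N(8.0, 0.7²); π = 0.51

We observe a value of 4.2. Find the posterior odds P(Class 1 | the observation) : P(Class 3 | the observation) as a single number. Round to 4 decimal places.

3.0184

Since P(k|x) ∝ w_k f_k(x), the posterior odds are w_i f_i(x) / (w_j f_j(x)).
Evaluate each component's likelihood at the observed value:
  L_1 = (1/(0.7·√(2π)))·exp(−(4.2−0.6)²/(2·0.7²)) = 0.569918·exp(-13.22449) = 1.02917e-06
  L_2 = (1/(0.7·√(2π)))·exp(−(4.2−7.6)²/(2·0.7²)) = 0.569918·exp(-11.79592) = 4.29447e-06
  L_3 = (1/(0.7·√(2π)))·exp(−(4.2−8.0)²/(2·0.7²)) = 0.569918·exp(-14.73469) = 2.27309e-07
Posterior odds = (w_1·L_1) / (w_3·L_3) = (0.34·1.02917e-06) / (0.51·2.27309e-07) = 3.49919e-07 / 1.15927e-07 ≈ 3.0184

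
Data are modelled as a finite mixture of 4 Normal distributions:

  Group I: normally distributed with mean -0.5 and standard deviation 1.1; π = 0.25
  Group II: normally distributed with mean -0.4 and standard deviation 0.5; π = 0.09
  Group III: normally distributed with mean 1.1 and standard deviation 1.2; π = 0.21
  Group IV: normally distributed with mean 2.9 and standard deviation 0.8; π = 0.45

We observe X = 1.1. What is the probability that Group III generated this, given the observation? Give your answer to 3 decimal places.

The responsibility of component k is π_k f_k(x) divided by Σ_j π_j f_j(x).
Evaluate each component's likelihood at the observed value:
  p_I = 0.125921
  p_II = 0.0088637
  p_III = 0.332452
  p_IV = 0.0396746
Unnormalised posteriors:
  π_I·p_I = 0.25 × 0.125921 = 0.0314803
  π_II·p_II = 0.09 × 0.0088637 = 0.000797733
  π_III·p_III = 0.21 × 0.332452 = 0.0698149
  π_IV·p_IV = 0.45 × 0.0396746 = 0.0178536
Marginal: 0.0314803 + 0.000797733 + 0.0698149 + 0.0178536 = 0.119946
So the posterior for Group III is 0.0698149 / 0.119946 ≈ 0.582.

0.582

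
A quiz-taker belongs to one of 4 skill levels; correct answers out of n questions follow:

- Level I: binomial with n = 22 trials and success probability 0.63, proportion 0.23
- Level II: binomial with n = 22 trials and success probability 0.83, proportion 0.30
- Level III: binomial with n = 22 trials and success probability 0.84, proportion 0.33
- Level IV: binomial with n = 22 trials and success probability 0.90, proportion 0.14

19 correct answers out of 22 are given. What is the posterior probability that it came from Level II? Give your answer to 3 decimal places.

Apply Bayes' rule: the posterior for each component is proportional to its prior times its likelihood at x.
Evaluate each component's likelihood at the observed value:
  p_I = 0.0120115
  p_II = 0.219458
  p_III = 0.229714
  p_IV = 0.208031
Weight by the priors:
  w_I·p_I = 0.23 × 0.0120115 = 0.00276264
  w_II·p_II = 0.30 × 0.219458 = 0.0658374
  w_III·p_III = 0.33 × 0.229714 = 0.0758056
  w_IV·p_IV = 0.14 × 0.208031 = 0.0291244
Denominator: 0.00276264 + 0.0658374 + 0.0758056 + 0.0291244 = 0.17353
P(Level II | the observation) = 0.0658374 / 0.17353 ≈ 0.379

0.379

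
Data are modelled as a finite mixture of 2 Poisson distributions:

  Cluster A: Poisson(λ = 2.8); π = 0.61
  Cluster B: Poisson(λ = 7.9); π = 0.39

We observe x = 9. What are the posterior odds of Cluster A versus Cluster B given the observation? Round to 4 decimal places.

Posterior odds = (w_i f_i(x)) / (w_j f_j(x)); the normalising sum cancels.
Evaluate each component's likelihood at the observed value:
  L_A = e^(−2.8)·2.8^9/9! = 0.0017727
  L_B = e^(−7.9)·7.9^9/9! = 0.122449
Posterior odds = (w_A·L_A) / (w_B·L_B) = (0.61·0.0017727) / (0.39·0.122449) = 0.00108135 / 0.047755 ≈ 0.0226

0.0226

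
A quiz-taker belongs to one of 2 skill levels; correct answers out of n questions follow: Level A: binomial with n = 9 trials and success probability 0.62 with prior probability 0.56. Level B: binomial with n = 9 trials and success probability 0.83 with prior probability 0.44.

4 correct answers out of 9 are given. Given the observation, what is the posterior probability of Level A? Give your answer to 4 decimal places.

0.9567

Apply Bayes' rule: the posterior for each component is proportional to its prior times its likelihood at x.
Component likelihoods at x = 4 correct answers out of 9:
  f_A = C(9,4)·0.62^4·0.38^5 = 126·0.147763·0.00792352 = 0.147521
  f_B = C(9,4)·0.83^4·0.17^5 = 126·0.474583·0.000141986 = 0.00849039
Prior × likelihood for each component:
  π_A·f_A = 0.56 × 0.147521 = 0.082612
  π_B·f_B = 0.44 × 0.00849039 = 0.00373577
Normaliser: 0.082612 + 0.00373577 = 0.0863478
P(Level A | 4 correct answers out of 9) = 0.082612 / 0.0863478 ≈ 0.9567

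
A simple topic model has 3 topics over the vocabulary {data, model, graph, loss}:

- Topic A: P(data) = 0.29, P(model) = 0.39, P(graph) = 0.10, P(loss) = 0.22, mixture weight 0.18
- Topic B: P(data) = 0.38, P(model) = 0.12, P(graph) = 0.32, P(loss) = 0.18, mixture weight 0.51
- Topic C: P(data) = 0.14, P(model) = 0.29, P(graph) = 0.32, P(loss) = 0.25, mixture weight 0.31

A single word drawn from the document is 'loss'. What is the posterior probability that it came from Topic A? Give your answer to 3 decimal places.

Posterior ∝ prior × likelihood, so P(k | x) ∝ π_k f_k(x); normalise over all components.
Component likelihoods at x = 'loss':
  L_A = 0.22
  L_B = 0.18
  L_C = 0.25
Weight by the priors:
  π_A·L_A = 0.18 × 0.22 = 0.0396
  π_B·L_B = 0.51 × 0.18 = 0.0918
  π_C·L_C = 0.31 × 0.25 = 0.0775
Sum: 0.0396 + 0.0918 + 0.0775 = 0.2089
P(Topic A | 'loss') = 0.0396 / 0.2089 ≈ 0.190

0.190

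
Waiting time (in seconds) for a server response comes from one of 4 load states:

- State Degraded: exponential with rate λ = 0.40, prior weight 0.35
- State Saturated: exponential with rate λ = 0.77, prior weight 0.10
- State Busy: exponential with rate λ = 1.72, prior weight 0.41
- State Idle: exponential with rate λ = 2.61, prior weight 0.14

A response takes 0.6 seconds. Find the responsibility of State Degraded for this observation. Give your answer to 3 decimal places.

By Bayes' theorem, P(k | x) = π_k f_k(x) / Σ_j π_j f_j(x).
Evaluate each component's likelihood at the observed value:
  p_Degraded = 0.40·e^(−0.40·0.6) = 0.40·e^(−0.2400) = 0.314651
  p_Saturated = 0.77·e^(−0.77·0.6) = 0.77·e^(−0.4620) = 0.485117
  p_Busy = 1.72·e^(−1.72·0.6) = 1.72·e^(−1.0320) = 0.612825
  p_Idle = 2.61·e^(−2.61·0.6) = 2.61·e^(−1.5660) = 0.545174
Weight by the priors:
  π_Degraded·p_Degraded = 0.35 × 0.314651 = 0.110128
  π_Saturated·p_Saturated = 0.10 × 0.485117 = 0.0485117
  π_Busy·p_Busy = 0.41 × 0.612825 = 0.251258
  π_Idle·p_Idle = 0.14 × 0.545174 = 0.0763244
Evidence: 0.110128 + 0.0485117 + 0.251258 + 0.0763244 = 0.486222
So the posterior for State Degraded is 0.110128 / 0.486222 ≈ 0.226.

0.226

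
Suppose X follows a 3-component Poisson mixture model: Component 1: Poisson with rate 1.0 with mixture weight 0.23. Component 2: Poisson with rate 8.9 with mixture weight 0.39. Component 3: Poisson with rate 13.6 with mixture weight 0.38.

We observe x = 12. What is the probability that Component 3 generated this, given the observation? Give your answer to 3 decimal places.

0.590

The responsibility of component k is π_k f_k(x) divided by Σ_j π_j f_j(x).
Poisson probabilities:
  p_1 = 7.68013e-10
  p_2 = 0.070327
  p_3 = 0.103687
Unnormalised posteriors:
  π_1·p_1 = 0.23 × 7.68013e-10 = 1.76643e-10
  π_2·p_2 = 0.39 × 0.070327 = 0.0274275
  π_3·p_3 = 0.38 × 0.103687 = 0.0394011
Normaliser: 1.76643e-10 + 0.0274275 + 0.0394011 = 0.0668287
P(Component 3 | x) ≈ 0.590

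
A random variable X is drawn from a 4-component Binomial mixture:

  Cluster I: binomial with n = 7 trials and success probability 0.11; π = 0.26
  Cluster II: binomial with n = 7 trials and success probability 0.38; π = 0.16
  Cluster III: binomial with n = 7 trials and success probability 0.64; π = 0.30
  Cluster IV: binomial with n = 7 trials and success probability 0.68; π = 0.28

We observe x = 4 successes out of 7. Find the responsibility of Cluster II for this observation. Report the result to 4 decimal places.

The responsibility of component k is π_k f_k(x) divided by Σ_j π_j f_j(x).
Component likelihoods at x = 4 successes out of 7:
  p_I = C(7,4)·0.11^4·0.89^3 = 35·0.00014641·0.704969 = 0.00361251
  p_II = C(7,4)·0.38^4·0.62^3 = 35·0.0208514·0.238328 = 0.173931
  p_III = C(7,4)·0.64^4·0.36^3 = 35·0.167772·0.046656 = 0.273965
  p_IV = C(7,4)·0.68^4·0.32^3 = 35·0.213814·0.032768 = 0.245219
Unnormalised posteriors:
  π_I·p_I = 0.26 × 0.00361251 = 0.000939252
  π_II·p_II = 0.16 × 0.173931 = 0.027829
  π_III·p_III = 0.30 × 0.273965 = 0.0821896
  π_IV·p_IV = 0.28 × 0.245219 = 0.0686612
Marginal: 0.000939252 + 0.027829 + 0.0821896 + 0.0686612 = 0.179619
P(Cluster II | data) = 0.027829 / 0.179619 ≈ 0.1549

0.1549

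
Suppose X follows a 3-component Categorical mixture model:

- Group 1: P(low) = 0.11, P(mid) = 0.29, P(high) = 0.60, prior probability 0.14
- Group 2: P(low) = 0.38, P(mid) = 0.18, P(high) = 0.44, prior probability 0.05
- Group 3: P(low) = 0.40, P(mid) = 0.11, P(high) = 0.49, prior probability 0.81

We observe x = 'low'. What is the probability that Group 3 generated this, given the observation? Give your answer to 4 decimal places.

Apply Bayes' rule: the posterior for each component is proportional to its prior times its likelihood at x.
Component likelihoods at x = 'low':
  L_1 = P(low | comp) = 0.11
  L_2 = P(low | comp) = 0.38
  L_3 = P(low | comp) = 0.40
Weight by the priors:
  π_1·L_1 = 0.14 × 0.11 = 0.0154
  π_2·L_2 = 0.05 × 0.38 = 0.019
  π_3·L_3 = 0.81 × 0.4 = 0.324
Sum: 0.0154 + 0.019 + 0.324 = 0.3584
P(Group 3 | the observation) ≈ 0.9040

0.9040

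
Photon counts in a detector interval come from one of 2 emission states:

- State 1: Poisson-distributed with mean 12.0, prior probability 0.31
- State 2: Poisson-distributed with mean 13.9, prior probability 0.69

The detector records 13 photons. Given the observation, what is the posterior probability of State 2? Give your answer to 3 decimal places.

0.692

By Bayes' theorem, P(k | x) = P(Z=k) f_k(x) / Σ_j P(Z=j) f_j(x).
Poisson probabilities:
  L_1 = e^(−12.0)·12.0^13/13! = 0.10557
  L_2 = e^(−13.9)·13.9^13/13! = 0.106713
Prior × likelihood for each component:
  P(Z=1)·L_1 = 0.31 × 0.10557 = 0.0327268
  P(Z=2)·L_2 = 0.69 × 0.106713 = 0.0736322
Denominator: 0.0327268 + 0.0736322 = 0.106359
P(State 2 | x) = 0.0736322 / 0.106359 ≈ 0.692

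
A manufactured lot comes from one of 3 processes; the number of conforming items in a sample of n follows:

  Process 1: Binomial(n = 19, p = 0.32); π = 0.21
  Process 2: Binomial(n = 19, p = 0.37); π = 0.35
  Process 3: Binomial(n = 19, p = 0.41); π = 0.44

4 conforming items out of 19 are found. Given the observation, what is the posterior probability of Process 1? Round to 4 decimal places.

0.3819

By Bayes' theorem, P(k | x) = π_k f_k(x) / Σ_j π_j f_j(x).
Component likelihoods at x = 4 conforming items out of 19:
  p_1 = C(19,4)·0.32^4·0.68^15 = 3876·0.0104858·0.0030735 = 0.124916
  p_2 = C(19,4)·0.37^4·0.63^15 = 3876·0.0187416·0.000977481 = 0.0710066
  p_3 = C(19,4)·0.41^4·0.59^15 = 3876·0.0282576·0.00036541 = 0.0400221
Multiply by the mixture weights:
  π_1·p_1 = 0.21 × 0.124916 = 0.0262323
  π_2·p_2 = 0.35 × 0.0710066 = 0.0248523
  π_3·p_3 = 0.44 × 0.0400221 = 0.0176097
Denominator: 0.0262323 + 0.0248523 + 0.0176097 = 0.0686943
So the posterior for Process 1 is 0.0262323 / 0.0686943 ≈ 0.3819.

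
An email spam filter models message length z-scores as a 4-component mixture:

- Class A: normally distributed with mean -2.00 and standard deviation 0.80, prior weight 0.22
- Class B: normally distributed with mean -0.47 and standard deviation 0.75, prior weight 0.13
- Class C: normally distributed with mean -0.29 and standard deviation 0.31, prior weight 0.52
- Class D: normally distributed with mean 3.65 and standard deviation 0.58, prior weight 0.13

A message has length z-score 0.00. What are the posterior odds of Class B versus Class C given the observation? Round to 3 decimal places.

Posterior odds = (π_i f_i(x)) / (π_j f_j(x)); the normalising sum cancels.
Evaluate each component's likelihood at the observed value:
  p_A = 0.0219104
  p_B = 0.437092
  p_C = 0.830838
  p_D = 1.72889e-09
0.0568219 / 0.432036 ≈ 0.132

0.132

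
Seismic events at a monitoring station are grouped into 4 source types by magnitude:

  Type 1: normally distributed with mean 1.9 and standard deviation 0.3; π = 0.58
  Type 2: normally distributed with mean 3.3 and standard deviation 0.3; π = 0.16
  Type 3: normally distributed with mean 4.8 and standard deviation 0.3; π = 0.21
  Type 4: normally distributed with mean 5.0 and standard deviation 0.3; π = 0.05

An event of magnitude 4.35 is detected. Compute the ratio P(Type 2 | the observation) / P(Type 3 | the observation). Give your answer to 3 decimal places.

0.005

Since P(k|x) ∝ P(Z=k) f_k(x), the posterior odds are P(Z=i) f_i(x) / (P(Z=j) f_j(x)).
Normal densities:
  f_1 = (1/(0.3·√(2π)))·exp(−(4.35−1.9)²/(2·0.3²)) = 1.329808·exp(-33.34722) = 4.37798e-15
  f_2 = (1/(0.3·√(2π)))·exp(−(4.35−3.3)²/(2·0.3²)) = 1.329808·exp(-6.12500) = 0.00290894
  f_3 = (1/(0.3·√(2π)))·exp(−(4.35−4.8)²/(2·0.3²)) = 1.329808·exp(-1.12500) = 0.431725
  f_4 = (1/(0.3·√(2π)))·exp(−(4.35−5.0)²/(2·0.3²)) = 1.329808·exp(-2.34722) = 0.127175
Odds = (0.16/0.21) × (0.00290894/0.431725) = 0.761905 × 0.00673795 ≈ 0.005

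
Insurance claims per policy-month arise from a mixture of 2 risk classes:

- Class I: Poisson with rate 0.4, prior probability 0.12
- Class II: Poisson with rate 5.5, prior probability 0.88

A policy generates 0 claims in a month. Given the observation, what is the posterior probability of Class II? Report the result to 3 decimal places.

Posterior ∝ prior × likelihood, so P(k | x) ∝ π_k f_k(x); normalise over all components.
Poisson probabilities:
  p_I = 0.67032
  p_II = 0.00408677
Weight by the priors:
  π_I·p_I = 0.12 × 0.67032 = 0.0804384
  π_II·p_II = 0.88 × 0.00408677 = 0.00359636
Sum: 0.0804384 + 0.00359636 = 0.0840348
So the posterior for Class II is 0.00359636 / 0.0840348 ≈ 0.043.

0.043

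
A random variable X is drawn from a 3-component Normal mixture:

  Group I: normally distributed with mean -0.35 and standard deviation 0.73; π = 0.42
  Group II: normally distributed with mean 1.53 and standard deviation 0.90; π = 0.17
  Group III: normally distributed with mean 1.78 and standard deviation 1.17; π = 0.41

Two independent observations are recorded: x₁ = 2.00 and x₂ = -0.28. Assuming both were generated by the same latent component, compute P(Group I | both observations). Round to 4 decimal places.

0.0484

P(component k | x) = π_k·f_k(x) / marginal(x), where marginal(x) = Σ_j π_j·f_j(x).
Since both observations come from the same component, the likelihood for component k is f_k(x₁)·f_k(x₂).
  p_I = [(1/(0.73·√(2π)))·exp(−(2.00−-0.35)²/(2·0.73²)) = 0.546496·exp(-5.18155) = 0.00307091] × [0.54399] = 0.00167054
  p_II = [(1/(0.90·√(2π)))·exp(−(2.00−1.53)²/(2·0.90²)) = 0.443269·exp(-0.13636) = 0.386766] × [0.0586679] = 0.0226907
  p_III = [(1/(1.17·√(2π)))·exp(−(2.00−1.78)²/(2·1.17²)) = 0.340976·exp(-0.01768) = 0.335001] × [0.0723713] = 0.0242445
Multiply by the mixture weights:
  π_I·p_I = 0.42 × 0.00167054 = 0.000701628
  π_II·p_II = 0.17 × 0.0226907 = 0.00385743
  π_III·p_III = 0.41 × 0.0242445 = 0.00994023
Marginal: 0.000701628 + 0.00385743 + 0.00994023 = 0.0144993
P(Group I | x₁, x₂) = 0.000701628 / 0.0144993 ≈ 0.0484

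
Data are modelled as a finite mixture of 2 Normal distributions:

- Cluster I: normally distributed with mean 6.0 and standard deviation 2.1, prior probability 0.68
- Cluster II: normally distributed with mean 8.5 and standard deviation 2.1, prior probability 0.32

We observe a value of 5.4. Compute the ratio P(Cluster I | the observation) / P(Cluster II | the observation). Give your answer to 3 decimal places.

6.065

The posterior odds equal the prior odds times the likelihood ratio: (P(Z=i)/P(Z=j))·(f_i(x)/f_j(x)).
Evaluate each component's likelihood at the observed value:
  p_I = 0.182375
  p_II = 0.0638994
Odds = (0.68/0.32) × (0.182375/0.0638994) = 2.125 × 2.85409 ≈ 6.065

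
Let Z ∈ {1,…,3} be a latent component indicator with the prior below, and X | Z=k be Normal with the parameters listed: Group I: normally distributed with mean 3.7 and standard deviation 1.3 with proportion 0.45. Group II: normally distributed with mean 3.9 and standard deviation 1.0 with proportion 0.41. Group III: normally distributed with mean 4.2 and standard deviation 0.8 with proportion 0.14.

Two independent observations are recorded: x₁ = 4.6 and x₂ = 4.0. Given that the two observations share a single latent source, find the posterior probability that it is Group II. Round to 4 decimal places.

0.4495

Apply Bayes' rule: the posterior for each component is proportional to its prior times its likelihood at x.
Since both observations come from the same component, the likelihood for component k is f_k(x₁)·f_k(x₂).
  L_I = [(1/(1.3·√(2π)))·exp(−(4.6−3.7)²/(2·1.3²)) = 0.306879·exp(-0.23964) = 0.241485] × [0.298815] = 0.0721594
  L_II = [(1/(1.0·√(2π)))·exp(−(4.6−3.9)²/(2·1.0²)) = 0.398942·exp(-0.24500) = 0.312254] × [0.396953] = 0.12395
  L_III = [(1/(0.8·√(2π)))·exp(−(4.6−4.2)²/(2·0.8²)) = 0.498678·exp(-0.12500) = 0.440082] × [0.483335] = 0.212707
Multiply by the mixture weights:
  π_I·L_I = 0.45 × 0.0721594 = 0.0324717
  π_II·L_II = 0.41 × 0.12395 = 0.0508195
  π_III·L_III = 0.14 × 0.212707 = 0.029779
Denominator: 0.0324717 + 0.0508195 + 0.029779 = 0.11307
Responsibility of Group II: 0.0508195 / 0.11307 ≈ 0.4495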